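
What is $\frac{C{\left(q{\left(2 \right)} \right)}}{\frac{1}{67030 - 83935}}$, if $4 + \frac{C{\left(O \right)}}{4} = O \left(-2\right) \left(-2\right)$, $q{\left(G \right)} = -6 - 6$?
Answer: $3516240$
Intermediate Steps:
$q{\left(G \right)} = -12$ ($q{\left(G \right)} = -6 - 6 = -12$)
$C{\left(O \right)} = -16 + 16 O$ ($C{\left(O \right)} = -16 + 4 O \left(-2\right) \left(-2\right) = -16 + 4 - 2 O \left(-2\right) = -16 + 4 \cdot 4 O = -16 + 16 O$)
$\frac{C{\left(q{\left(2 \right)} \right)}}{\frac{1}{67030 - 83935}} = \frac{-16 + 16 \left(-12\right)}{\frac{1}{67030 - 83935}} = \frac{-16 - 192}{\frac{1}{-16905}} = - \frac{208}{- \frac{1}{16905}} = \left(-208\right) \left(-16905\right) = 3516240$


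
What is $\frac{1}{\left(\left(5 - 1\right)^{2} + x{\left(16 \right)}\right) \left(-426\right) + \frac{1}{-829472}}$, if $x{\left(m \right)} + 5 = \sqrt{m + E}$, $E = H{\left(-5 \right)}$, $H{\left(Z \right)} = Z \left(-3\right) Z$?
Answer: $- \frac{3224079521931296}{22474765251236344705} + \frac{293098138281984 i \sqrt{59}}{22474765251236344705} \approx -0.00014345 + 0.00010017 i$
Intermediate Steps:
$H{\left(Z \right)} = - 3 Z^{2}$ ($H{\left(Z \right)} = - 3 Z Z = - 3 Z^{2}$)
$E = -75$ ($E = - 3 \left(-5\right)^{2} = \left(-3\right) 25 = -75$)
$x{\left(m \right)} = -5 + \sqrt{-75 + m}$ ($x{\left(m \right)} = -5 + \sqrt{m - 75} = -5 + \sqrt{-75 + m}$)
$\frac{1}{\left(\left(5 - 1\right)^{2} + x{\left(16 \right)}\right) \left(-426\right) + \frac{1}{-829472}} = \frac{1}{\left(\left(5 - 1\right)^{2} - \left(5 - \sqrt{-75 + 16}\right)\right) \left(-426\right) + \frac{1}{-829472}} = \frac{1}{\left(4^{2} - \left(5 - \sqrt{-59}\right)\right) \left(-426\right) - \frac{1}{829472}} = \frac{1}{\left(16 - \left(5 - i \sqrt{59}\right)\right) \left(-426\right) - \frac{1}{829472}} = \frac{1}{\left(11 + i \sqrt{59}\right) \left(-426\right) - \frac{1}{829472}} = \frac{1}{\left(-4686 - 426 i \sqrt{59}\right) - \frac{1}{829472}} = \frac{1}{- \frac{3886905793}{829472} - 426 i \sqrt{59}}$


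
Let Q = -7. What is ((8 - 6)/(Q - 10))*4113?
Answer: -8226/17 ≈ -483.88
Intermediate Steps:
((8 - 6)/(Q - 10))*4113 = ((8 - 6)/(-7 - 10))*4113 = (2/(-17))*4113 = (2*(-1/17))*4113 = -2/17*4113 = -8226/17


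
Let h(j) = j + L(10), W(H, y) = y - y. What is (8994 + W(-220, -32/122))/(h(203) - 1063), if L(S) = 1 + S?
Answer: -2998/283 ≈ -10.594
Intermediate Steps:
W(H, y) = 0
h(j) = 11 + j (h(j) = j + (1 + 10) = j + 11 = 11 + j)
(8994 + W(-220, -32/122))/(h(203) - 1063) = (8994 + 0)/((11 + 203) - 1063) = 8994/(214 - 1063) = 8994/(-849) = 8994*(-1/849) = -2998/283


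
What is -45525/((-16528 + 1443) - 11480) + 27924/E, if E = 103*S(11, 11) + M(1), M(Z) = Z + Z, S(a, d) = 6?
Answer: 12833776/274505 ≈ 46.752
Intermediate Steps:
M(Z) = 2*Z
E = 620 (E = 103*6 + 2*1 = 618 + 2 = 620)
-45525/((-16528 + 1443) - 11480) + 27924/E = -45525/((-16528 + 1443) - 11480) + 27924/620 = -45525/(-15085 - 11480) + 27924*(1/620) = -45525/(-26565) + 6981/155 = -45525*(-1/26565) + 6981/155 = 3035/1771 + 6981/155 = 12833776/274505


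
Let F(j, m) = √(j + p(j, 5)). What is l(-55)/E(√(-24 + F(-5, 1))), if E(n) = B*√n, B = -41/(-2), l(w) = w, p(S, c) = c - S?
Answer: 110*(-1)^(¾)/(41*(24 - √5)^(¼)) ≈ -0.87833 + 0.87833*I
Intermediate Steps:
B = 41/2 (B = -41*(-½) = 41/2 ≈ 20.500)
F(j, m) = √5 (F(j, m) = √(j + (5 - j)) = √5)
E(n) = 41*√n/2
l(-55)/E(√(-24 + F(-5, 1))) = -55*2/(41*(-24 + √5)^(¼)) = -110/(41*(-24 + √5)^(¼))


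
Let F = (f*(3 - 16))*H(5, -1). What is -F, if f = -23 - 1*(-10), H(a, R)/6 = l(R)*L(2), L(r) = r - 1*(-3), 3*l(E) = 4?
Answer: -6760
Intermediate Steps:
l(E) = 4/3 (l(E) = (1/3)*4 = 4/3)
L(r) = 3 + r (L(r) = r + 3 = 3 + r)
H(a, R) = 40 (H(a, R) = 6*(4*(3 + 2)/3) = 6*((4/3)*5) = 6*(20/3) = 40)
f = -13 (f = -23 + 10 = -13)
F = 6760 (F = -13*(3 - 16)*40 = -13*(-13)*40 = 169*40 = 6760)
-F = -1*6760 = -6760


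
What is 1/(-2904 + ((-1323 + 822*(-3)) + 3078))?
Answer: -1/3615 ≈ -0.00027663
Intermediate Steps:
1/(-2904 + ((-1323 + 822*(-3)) + 3078)) = 1/(-2904 + ((-1323 - 2466) + 3078)) = 1/(-2904 + (-3789 + 3078)) = 1/(-2904 - 711) = 1/(-3615) = -1/3615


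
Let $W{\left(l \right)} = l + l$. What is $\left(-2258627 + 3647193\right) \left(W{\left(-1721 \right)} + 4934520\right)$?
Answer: $6847127254148$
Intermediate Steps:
$W{\left(l \right)} = 2 l$
$\left(-2258627 + 3647193\right) \left(W{\left(-1721 \right)} + 4934520\right) = \left(-2258627 + 3647193\right) \left(2 \left(-1721\right) + 4934520\right) = 1388566 \left(-3442 + 4934520\right) = 1388566 \cdot 4931078 = 6847127254148$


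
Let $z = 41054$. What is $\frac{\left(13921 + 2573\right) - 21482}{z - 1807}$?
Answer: $- \frac{4988}{39247} \approx -0.12709$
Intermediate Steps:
$\frac{\left(13921 + 2573\right) - 21482}{z - 1807} = \frac{\left(13921 + 2573\right) - 21482}{41054 - 1807} = \frac{16494 - 21482}{39247} = \left(-4988\right) \frac{1}{39247} = - \frac{4988}{39247}$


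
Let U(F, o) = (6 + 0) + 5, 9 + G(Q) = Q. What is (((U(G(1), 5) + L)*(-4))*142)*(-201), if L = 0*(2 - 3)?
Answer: 1255848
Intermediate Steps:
G(Q) = -9 + Q
U(F, o) = 11 (U(F, o) = 6 + 5 = 11)
L = 0 (L = 0*(-1) = 0)
(((U(G(1), 5) + L)*(-4))*142)*(-201) = (((11 + 0)*(-4))*142)*(-201) = ((11*(-4))*142)*(-201) = -44*142*(-201) = -6248*(-201) = 1255848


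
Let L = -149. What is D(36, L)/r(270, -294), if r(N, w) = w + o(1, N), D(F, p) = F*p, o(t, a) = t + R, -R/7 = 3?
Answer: 2682/157 ≈ 17.083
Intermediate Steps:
R = -21 (R = -7*3 = -21)
o(t, a) = -21 + t (o(t, a) = t - 21 = -21 + t)
r(N, w) = -20 + w (r(N, w) = w + (-21 + 1) = w - 20 = -20 + w)
D(36, L)/r(270, -294) = (36*(-149))/(-20 - 294) = -5364/(-314) = -5364*(-1/314) = 2682/157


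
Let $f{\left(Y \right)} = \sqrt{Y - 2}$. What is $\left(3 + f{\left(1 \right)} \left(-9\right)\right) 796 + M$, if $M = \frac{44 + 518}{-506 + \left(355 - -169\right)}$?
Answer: $\frac{21773}{9} - 7164 i \approx 2419.2 - 7164.0 i$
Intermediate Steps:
$f{\left(Y \right)} = \sqrt{-2 + Y}$
$M = \frac{281}{9}$ ($M = \frac{562}{-506 + \left(355 + 169\right)} = \frac{562}{-506 + 524} = \frac{562}{18} = 562 \cdot \frac{1}{18} = \frac{281}{9} \approx 31.222$)
$\left(3 + f{\left(1 \right)} \left(-9\right)\right) 796 + M = \left(3 + \sqrt{-2 + 1} \left(-9\right)\right) 796 + \frac{281}{9} = \left(3 + \sqrt{-1} \left(-9\right)\right) 796 + \frac{281}{9} = \left(3 + i \left(-9\right)\right) 796 + \frac{281}{9} = \left(3 - 9 i\right) 796 + \frac{281}{9} = \left(2388 - 7164 i\right) + \frac{281}{9} = \frac{21773}{9} - 7164 i$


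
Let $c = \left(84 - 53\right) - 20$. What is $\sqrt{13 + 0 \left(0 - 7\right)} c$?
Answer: $11 \sqrt{13} \approx 39.661$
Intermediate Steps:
$c = 11$ ($c = 31 - 20 = 11$)
$\sqrt{13 + 0 \left(0 - 7\right)} c = \sqrt{13 + 0 \left(0 - 7\right)} 11 = \sqrt{13 + 0 \left(-7\right)} 11 = \sqrt{13 + 0} \cdot 11 = \sqrt{13} \cdot 11 = 11 \sqrt{13}$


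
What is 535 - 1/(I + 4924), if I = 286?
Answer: 2787349/5210 ≈ 535.00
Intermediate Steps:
535 - 1/(I + 4924) = 535 - 1/(286 + 4924) = 535 - 1/5210 = 2787349/5210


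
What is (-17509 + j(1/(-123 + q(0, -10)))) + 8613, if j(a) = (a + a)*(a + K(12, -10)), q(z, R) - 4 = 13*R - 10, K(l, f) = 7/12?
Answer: -3580517257/402486 ≈ -8896.0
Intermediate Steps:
K(l, f) = 7/12 (K(l, f) = 7*(1/12) = 7/12)
q(z, R) = -6 + 13*R (q(z, R) = 4 + (13*R - 10) = 4 + (-10 + 13*R) = -6 + 13*R)
j(a) = 2*a*(7/12 + a) (j(a) = (a + a)*(a + 7/12) = (2*a)*(7/12 + a) = 2*a*(7/12 + a))
(-17509 + j(1/(-123 + q(0, -10)))) + 8613 = (-17509 + (7 + 12/(-123 + (-6 + 13*(-10))))/(6*(-123 + (-6 + 13*(-10))))) + 8613 = (-17509 + (7 + 12/(-123 + (-6 - 130)))/(6*(-123 + (-6 - 130)))) + 8613 = (-17509 + (7 + 12/(-123 - 136))/(6*(-123 - 136))) + 8613 = (-17509 + (1/6)*(7 + 12/(-259))/(-259)) + 8613 = (-17509 + (1/6)*(-1/259)*(7 + 12*(-1/259))) + 8613 = (-17509 + (1/6)*(-1/259)*(7 - 12/259)) + 8613 = (-17509 + (1/6)*(-1/259)*(1801/259)) + 8613 = (-17509 - 1801/402486) + 8613 = -7047129175/402486 + 8613 = -3580517257/402486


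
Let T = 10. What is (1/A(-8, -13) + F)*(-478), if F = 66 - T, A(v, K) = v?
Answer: -106833/4 ≈ -26708.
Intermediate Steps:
F = 56 (F = 66 - 1*10 = 66 - 10 = 56)
(1/A(-8, -13) + F)*(-478) = (1/(-8) + 56)*(-478) = (-⅛ + 56)*(-478) = (447/8)*(-478) = -106833/4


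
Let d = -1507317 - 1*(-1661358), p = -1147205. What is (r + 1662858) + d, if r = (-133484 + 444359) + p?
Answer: 980569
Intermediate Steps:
r = -836330 (r = (-133484 + 444359) - 1147205 = 310875 - 1147205 = -836330)
d = 154041 (d = -1507317 + 1661358 = 154041)
(r + 1662858) + d = (-836330 + 1662858) + 154041 = 826528 + 154041 = 980569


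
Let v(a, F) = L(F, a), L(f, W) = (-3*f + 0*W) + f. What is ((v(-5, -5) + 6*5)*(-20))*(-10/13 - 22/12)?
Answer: 81200/39 ≈ 2082.1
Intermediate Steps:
L(f, W) = -2*f (L(f, W) = (-3*f + 0) + f = -3*f + f = -2*f)
v(a, F) = -2*F
((v(-5, -5) + 6*5)*(-20))*(-10/13 - 22/12) = ((-2*(-5) + 6*5)*(-20))*(-10/13 - 22/12) = ((10 + 30)*(-20))*(-10*1/13 - 22*1/12) = (40*(-20))*(-10/13 - 11/6) = -800*(-203/78) = 81200/39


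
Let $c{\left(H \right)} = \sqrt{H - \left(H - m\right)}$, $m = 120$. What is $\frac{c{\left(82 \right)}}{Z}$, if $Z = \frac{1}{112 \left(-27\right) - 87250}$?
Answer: $- 180548 \sqrt{30} \approx -9.889 \cdot 10^{5}$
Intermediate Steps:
$c{\left(H \right)} = 2 \sqrt{30}$ ($c{\left(H \right)} = \sqrt{H - \left(-120 + H\right)} = \sqrt{120} = 2 \sqrt{30}$)
$Z = - \frac{1}{90274}$ ($Z = \frac{1}{-3024 - 87250} = \frac{1}{-90274} = - \frac{1}{90274} \approx -1.1077 \cdot 10^{-5}$)
$\frac{c{\left(82 \right)}}{Z} = \frac{2 \sqrt{30}}{- \frac{1}{90274}} = 2 \sqrt{30} \left(-90274\right) = - 180548 \sqrt{30}$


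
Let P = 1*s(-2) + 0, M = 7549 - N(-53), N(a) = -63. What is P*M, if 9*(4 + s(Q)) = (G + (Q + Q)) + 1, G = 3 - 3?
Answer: -98956/3 ≈ -32985.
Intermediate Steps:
G = 0
s(Q) = -35/9 + 2*Q/9 (s(Q) = -4 + ((0 + (Q + Q)) + 1)/9 = -4 + ((0 + 2*Q) + 1)/9 = -4 + (2*Q + 1)/9 = -4 + (1 + 2*Q)/9 = -4 + (⅑ + 2*Q/9) = -35/9 + 2*Q/9)
M = 7612 (M = 7549 - 1*(-63) = 7549 + 63 = 7612)
P = -13/3 (P = 1*(-35/9 + (2/9)*(-2)) + 0 = 1*(-35/9 - 4/9) + 0 = 1*(-13/3) + 0 = -13/3 + 0 = -13/3 ≈ -4.3333)
P*M = -13/3*7612 = -98956/3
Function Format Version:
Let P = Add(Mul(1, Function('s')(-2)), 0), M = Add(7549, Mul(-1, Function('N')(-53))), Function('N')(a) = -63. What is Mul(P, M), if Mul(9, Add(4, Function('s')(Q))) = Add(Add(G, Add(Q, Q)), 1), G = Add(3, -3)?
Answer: Rational(-98956, 3) ≈ -32985.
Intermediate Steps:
G = 0
Function('s')(Q) = Add(Rational(-35, 9), Mul(Rational(2, 9), Q)) (Function('s')(Q) = Add(-4, Mul(Rational(1, 9), Add(Add(0, Add(Q, Q)), 1))) = Add(-4, Mul(Rational(1, 9), Add(Add(0, Mul(2, Q)), 1))) = Add(-4, Mul(Rational(1, 9), Add(Mul(2, Q), 1))) = Add(-4, Mul(Rational(1, 9), Add(1, Mul(2, Q)))) = Add(-4, Add(Rational(1, 9), Mul(Rational(2, 9), Q))) = Add(Rational(-35, 9), Mul(Rational(2, 9), Q)))
M = 7612 (M = Add(7549, Mul(-1, -63)) = Add(7549, 63) = 7612)
P = Rational(-13, 3) (P = Add(Mul(1, Add(Rational(-35, 9), Mul(Rational(2, 9), -2))), 0) = Add(Mul(1, Add(Rational(-35, 9), Rational(-4, 9))), 0) = Add(Mul(1, Rational(-13, 3)), 0) = Add(Rational(-13, 3), 0) = Rational(-13, 3) ≈ -4.3333)
Mul(P, M) = Mul(Rational(-13, 3), 7612) = Rational(-98956, 3)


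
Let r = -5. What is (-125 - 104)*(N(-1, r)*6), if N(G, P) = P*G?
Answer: -6870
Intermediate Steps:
N(G, P) = G*P
(-125 - 104)*(N(-1, r)*6) = (-125 - 104)*(-1*(-5)*6) = -1145*6 = -229*30 = -6870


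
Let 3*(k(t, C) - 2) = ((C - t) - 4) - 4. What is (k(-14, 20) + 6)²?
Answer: 2500/9 ≈ 277.78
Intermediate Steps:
k(t, C) = -⅔ - t/3 + C/3 (k(t, C) = 2 + (((C - t) - 4) - 4)/3 = 2 + ((-4 + C - t) - 4)/3 = 2 + (-8 + C - t)/3 = 2 + (-8/3 - t/3 + C/3) = -⅔ - t/3 + C/3)
(k(-14, 20) + 6)² = ((-⅔ - ⅓*(-14) + (⅓)*20) + 6)² = ((-⅔ + 14/3 + 20/3) + 6)² = (32/3 + 6)² = (50/3)² = 2500/9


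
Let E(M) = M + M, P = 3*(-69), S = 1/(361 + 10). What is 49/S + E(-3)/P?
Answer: 1254353/69 ≈ 18179.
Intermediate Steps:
S = 1/371 ≈ 0.0026954
P = -207
E(M) = 2*M
49/S + E(-3)/P = 49/(1/371) + (2*(-3))/(-207) = 49*371 - 6*(-1/207) = 18179 + 2/69 = 1254353/69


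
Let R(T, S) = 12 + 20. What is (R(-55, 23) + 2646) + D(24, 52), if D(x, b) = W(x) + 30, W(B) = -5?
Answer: 2703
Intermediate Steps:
R(T, S) = 32
D(x, b) = 25 (D(x, b) = -5 + 30 = 25)
(R(-55, 23) + 2646) + D(24, 52) = (32 + 2646) + 25 = 2678 + 25 = 2703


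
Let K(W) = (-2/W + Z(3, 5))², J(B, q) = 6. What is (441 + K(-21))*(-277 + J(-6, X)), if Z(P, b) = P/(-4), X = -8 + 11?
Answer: -844089391/7056 ≈ -1.1963e+5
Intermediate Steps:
X = 3
Z(P, b) = -P/4 (Z(P, b) = P*(-¼) = -P/4)
K(W) = (-¾ - 2/W)² (K(W) = (-2/W - ¼*3)² = (-2/W - ¾)² = (-¾ - 2/W)²)
(441 + K(-21))*(-277 + J(-6, X)) = (441 + (1/16)*(8 + 3*(-21))²/(-21)²)*(-277 + 6) = (441 + (1/16)*(1/441)*(8 - 63)²)*(-271) = (441 + (1/16)*(1/441)*(-55)²)*(-271) = (441 + (1/16)*(1/441)*3025)*(-271) = (441 + 3025/7056)*(-271) = (3114721/7056)*(-271) = -844089391/7056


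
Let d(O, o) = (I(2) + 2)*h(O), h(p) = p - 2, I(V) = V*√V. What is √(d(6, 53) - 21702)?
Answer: √(-21694 + 8*√2) ≈ 147.25*I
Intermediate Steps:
I(V) = V^(3/2)
h(p) = -2 + p
d(O, o) = (-2 + O)*(2 + 2*√2) (d(O, o) = (2^(3/2) + 2)*(-2 + O) = (2*√2 + 2)*(-2 + O) = (2 + 2*√2)*(-2 + O) = (-2 + O)*(2 + 2*√2))
√(d(6, 53) - 21702) = √(2*(1 + √2)*(-2 + 6) - 21702) = √(2*(1 + √2)*4 - 21702) = √((8 + 8*√2) - 21702) = √(-21694 + 8*√2)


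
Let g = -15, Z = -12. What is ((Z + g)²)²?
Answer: 531441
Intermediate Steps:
((Z + g)²)² = ((-12 - 15)²)² = ((-27)²)² = 729² = 531441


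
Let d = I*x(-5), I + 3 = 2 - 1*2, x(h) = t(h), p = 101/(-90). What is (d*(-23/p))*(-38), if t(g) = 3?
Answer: 707940/101 ≈ 7009.3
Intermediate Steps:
p = -101/90 (p = 101*(-1/90) = -101/90 ≈ -1.1222)
x(h) = 3
I = -3 (I = -3 + (2 - 1*2) = -3 + (2 - 2) = -3 + 0 = -3)
d = -9 (d = -3*3 = -9)
(d*(-23/p))*(-38) = -(-207)/(-101/90)*(-38) = -(-207)*(-90)/101*(-38) = -9*2070/101*(-38) = -18630/101*(-38) = 707940/101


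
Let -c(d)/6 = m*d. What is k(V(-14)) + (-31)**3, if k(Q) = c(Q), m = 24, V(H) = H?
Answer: -27775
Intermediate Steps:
c(d) = -144*d
k(Q) = -144*Q
k(V(-14)) + (-31)**3 = -144*(-14) + (-31)**3 = 2016 - 29791 = -27775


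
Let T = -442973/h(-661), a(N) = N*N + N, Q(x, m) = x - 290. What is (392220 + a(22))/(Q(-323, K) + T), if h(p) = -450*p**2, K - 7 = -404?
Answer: -77215606490700/120524214877 ≈ -640.67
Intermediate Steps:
K = -397 (K = 7 - 404 = -397)
Q(x, m) = -290 + x
a(N) = N + N**2 (a(N) = N**2 + N = N + N**2)
T = 442973/196614450 (T = -442973/((-450*(-661)**2)) = -442973/((-450*436921)) = -442973/(-196614450) = -442973*(-1/196614450) = 442973/196614450 ≈ 0.0022530)
(392220 + a(22))/(Q(-323, K) + T) = (392220 + 22*(1 + 22))/((-290 - 323) + 442973/196614450) = (392220 + 22*23)/(-613 + 442973/196614450) = (392220 + 506)/(-120524214877/196614450) = 392726*(-196614450/120524214877) = -77215606490700/120524214877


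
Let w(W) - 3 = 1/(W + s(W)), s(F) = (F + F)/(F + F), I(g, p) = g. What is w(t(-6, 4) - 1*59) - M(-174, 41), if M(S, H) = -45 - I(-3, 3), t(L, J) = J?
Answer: 2429/54 ≈ 44.982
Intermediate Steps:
s(F) = 1 (s(F) = (2*F)/((2*F)) = (2*F)*(1/(2*F)) = 1)
w(W) = 3 + 1/(1 + W) (w(W) = 3 + 1/(W + 1) = 3 + 1/(1 + W))
M(S, H) = -42 (M(S, H) = -45 - 1*(-3) = -45 + 3 = -42)
w(t(-6, 4) - 1*59) - M(-174, 41) = (4 + 3*(4 - 1*59))/(1 + (4 - 1*59)) - 1*(-42) = (4 + 3*(4 - 59))/(1 + (4 - 59)) + 42 = (4 + 3*(-55))/(1 - 55) + 42 = (4 - 165)/(-54) + 42 = -1/54*(-161) + 42 = 161/54 + 42 = 2429/54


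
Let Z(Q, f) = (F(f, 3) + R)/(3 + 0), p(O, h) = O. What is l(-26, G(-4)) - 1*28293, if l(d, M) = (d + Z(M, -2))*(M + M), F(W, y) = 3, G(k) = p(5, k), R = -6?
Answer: -28563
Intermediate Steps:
G(k) = 5
Z(Q, f) = -1 (Z(Q, f) = (3 - 6)/(3 + 0) = -3/3 = -3*1/3 = -1)
l(d, M) = 2*M*(-1 + d) (l(d, M) = (d - 1)*(M + M) = (-1 + d)*(2*M) = 2*M*(-1 + d))
l(-26, G(-4)) - 1*28293 = 2*5*(-1 - 26) - 1*28293 = 2*5*(-27) - 28293 = -270 - 28293 = -28563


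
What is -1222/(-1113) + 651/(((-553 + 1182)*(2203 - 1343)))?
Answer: 661753243/602066220 ≈ 1.0991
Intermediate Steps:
-1222/(-1113) + 651/(((-553 + 1182)*(2203 - 1343))) = -1222*(-1/1113) + 651/((629*860)) = 1222/1113 + 651/540940 = 661753243/602066220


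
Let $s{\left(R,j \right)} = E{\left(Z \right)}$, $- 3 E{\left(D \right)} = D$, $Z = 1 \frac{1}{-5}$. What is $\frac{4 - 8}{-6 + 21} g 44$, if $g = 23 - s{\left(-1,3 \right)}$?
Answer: $- \frac{60544}{225} \approx -269.08$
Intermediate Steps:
$Z = - \frac{1}{5}$ ($Z = 1 \left(- \frac{1}{5}\right) = - \frac{1}{5} \approx -0.2$)
$E{\left(D \right)} = - \frac{D}{3}$
$s{\left(R,j \right)} = \frac{1}{15}$ ($s{\left(R,j \right)} = \left(- \frac{1}{3}\right) \left(- \frac{1}{5}\right) = \frac{1}{15}$)
$g = \frac{344}{15}$ ($g = 23 - \frac{1}{15} = \frac{344}{15} \approx 22.933$)
$\frac{4 - 8}{-6 + 21} g 44 = \frac{4 - 8}{-6 + 21} \cdot \frac{344}{15} \cdot 44 = - \frac{4}{15} \cdot \frac{344}{15} \cdot 44 = \left(-4\right) \frac{1}{15} \cdot \frac{344}{15} \cdot 44 = \left(- \frac{4}{15}\right) \frac{344}{15} \cdot 44 = \left(- \frac{1376}{225}\right) 44 = - \frac{60544}{225}$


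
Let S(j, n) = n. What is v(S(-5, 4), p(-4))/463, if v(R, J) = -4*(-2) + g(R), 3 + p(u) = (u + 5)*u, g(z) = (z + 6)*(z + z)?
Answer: 88/463 ≈ 0.19006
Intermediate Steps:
g(z) = 2*z*(6 + z) (g(z) = (6 + z)*(2*z) = 2*z*(6 + z))
p(u) = -3 + u*(5 + u) (p(u) = -3 + (u + 5)*u = -3 + (5 + u)*u = -3 + u*(5 + u))
v(R, J) = 8 + 2*R*(6 + R) (v(R, J) = -4*(-2) + 2*R*(6 + R) = 8 + 2*R*(6 + R))
v(S(-5, 4), p(-4))/463 = (8 + 2*4*(6 + 4))/463 = (8 + 2*4*10)*(1/463) = (8 + 80)*(1/463) = 88*(1/463) = 88/463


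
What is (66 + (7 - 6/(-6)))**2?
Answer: 5476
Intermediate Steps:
(66 + (7 - 6/(-6)))**2 = (66 + (7 - 6*(-1/6)))**2 = (66 + (7 + 1))**2 = (66 + 8)**2 = 74**2 = 5476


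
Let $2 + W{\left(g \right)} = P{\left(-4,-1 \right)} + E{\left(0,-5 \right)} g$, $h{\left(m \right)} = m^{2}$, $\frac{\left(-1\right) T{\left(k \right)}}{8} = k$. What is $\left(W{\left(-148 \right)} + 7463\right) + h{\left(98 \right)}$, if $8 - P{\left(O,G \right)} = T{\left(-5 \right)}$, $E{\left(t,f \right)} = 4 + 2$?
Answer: $16145$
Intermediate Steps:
$T{\left(k \right)} = - 8 k$
$E{\left(t,f \right)} = 6$
$P{\left(O,G \right)} = -32$ ($P{\left(O,G \right)} = 8 - \left(-8\right) \left(-5\right) = 8 - 40 = -32$)
$W{\left(g \right)} = -34 + 6 g$ ($W{\left(g \right)} = -2 + \left(-32 + 6 g\right) = -34 + 6 g$)
$\left(W{\left(-148 \right)} + 7463\right) + h{\left(98 \right)} = \left(\left(-34 + 6 \left(-148\right)\right) + 7463\right) + 98^{2} = \left(\left(-34 - 888\right) + 7463\right) + 9604 = \left(-922 + 7463\right) + 9604 = 6541 + 9604 = 16145$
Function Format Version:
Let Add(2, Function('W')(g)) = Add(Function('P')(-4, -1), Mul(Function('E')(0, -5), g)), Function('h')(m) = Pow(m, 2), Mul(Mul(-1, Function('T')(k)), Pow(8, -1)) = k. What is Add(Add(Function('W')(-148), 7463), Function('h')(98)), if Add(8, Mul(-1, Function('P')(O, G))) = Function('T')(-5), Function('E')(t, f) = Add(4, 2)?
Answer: 16145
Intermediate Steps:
Function('T')(k) = Mul(-8, k)
Function('E')(t, f) = 6
Function('P')(O, G) = -32 (Function('P')(O, G) = Add(8, Mul(-1, Mul(-8, -5))) = Add(8, Mul(-1, 40)) = Add(8, -40) = -32)
Function('W')(g) = Add(-34, Mul(6, g)) (Function('W')(g) = Add(-2, Add(-32, Mul(6, g))) = Add(-34, Mul(6, g)))
Add(Add(Function('W')(-148), 7463), Function('h')(98)) = Add(Add(Add(-34, Mul(6, -148)), 7463), Pow(98, 2)) = Add(Add(Add(-34, -888), 7463), 9604) = Add(Add(-922, 7463), 9604) = Add(6541, 9604) = 16145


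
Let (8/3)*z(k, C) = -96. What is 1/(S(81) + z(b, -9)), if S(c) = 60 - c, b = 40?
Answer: -1/57 ≈ -0.017544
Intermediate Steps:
z(k, C) = -36 (z(k, C) = (3/8)*(-96) = -36)
1/(S(81) + z(b, -9)) = 1/((60 - 1*81) - 36) = 1/((60 - 81) - 36) = 1/(-21 - 36) = 1/(-57) = -1/57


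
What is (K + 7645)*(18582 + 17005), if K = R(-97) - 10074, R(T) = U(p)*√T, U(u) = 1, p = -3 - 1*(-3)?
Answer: -86440823 + 35587*I*√97 ≈ -8.6441e+7 + 3.5049e+5*I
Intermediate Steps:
p = 0 (p = -3 + 3 = 0)
R(T) = √T (R(T) = 1*√T = √T)
K = -10074 + I*√97 (K = √(-97) - 10074 = I*√97 - 10074 = -10074 + I*√97 ≈ -10074.0 + 9.8489*I)
(K + 7645)*(18582 + 17005) = ((-10074 + I*√97) + 7645)*(18582 + 17005) = (-2429 + I*√97)*35587 = -86440823 + 35587*I*√97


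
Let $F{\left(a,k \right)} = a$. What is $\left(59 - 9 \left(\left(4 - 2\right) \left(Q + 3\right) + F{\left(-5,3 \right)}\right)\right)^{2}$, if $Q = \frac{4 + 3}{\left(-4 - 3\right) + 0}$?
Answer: $4624$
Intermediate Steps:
$Q = -1$ ($Q = \frac{7}{\left(-4 - 3\right) + 0} = \frac{7}{-7 + 0} = \frac{7}{-7} = 7 \left(- \frac{1}{7}\right) = -1$)
$\left(59 - 9 \left(\left(4 - 2\right) \left(Q + 3\right) + F{\left(-5,3 \right)}\right)\right)^{2} = \left(59 - 9 \left(\left(4 - 2\right) \left(-1 + 3\right) - 5\right)\right)^{2} = \left(59 - 9 \left(2 \cdot 2 - 5\right)\right)^{2} = \left(59 - 9 \left(4 - 5\right)\right)^{2} = \left(59 - -9\right)^{2} = \left(59 + 9\right)^{2} = 68^{2} = 4624$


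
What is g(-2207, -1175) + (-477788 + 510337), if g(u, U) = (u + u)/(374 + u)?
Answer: 59666731/1833 ≈ 32551.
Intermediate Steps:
g(u, U) = 2*u/(374 + u) (g(u, U) = (2*u)/(374 + u) = 2*u/(374 + u))
g(-2207, -1175) + (-477788 + 510337) = 2*(-2207)/(374 - 2207) + (-477788 + 510337) = 2*(-2207)/(-1833) + 32549 = 2*(-2207)*(-1/1833) + 32549 = 4414/1833 + 32549 = 59666731/1833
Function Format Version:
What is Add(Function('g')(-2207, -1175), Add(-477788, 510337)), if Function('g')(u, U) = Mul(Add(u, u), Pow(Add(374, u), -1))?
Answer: Rational(59666731, 1833) ≈ 32551.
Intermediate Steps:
Function('g')(u, U) = Mul(2, u, Pow(Add(374, u), -1)) (Function('g')(u, U) = Mul(Mul(2, u), Pow(Add(374, u), -1)) = Mul(2, u, Pow(Add(374, u), -1)))
Add(Function('g')(-2207, -1175), Add(-477788, 510337)) = Add(Mul(2, -2207, Pow(Add(374, -2207), -1)), Add(-477788, 510337)) = Add(Mul(2, -2207, Pow(-1833, -1)), 32549) = Add(Mul(2, -2207, Rational(-1, 1833)), 32549) = Add(Rational(4414, 1833), 32549) = Rational(59666731, 1833)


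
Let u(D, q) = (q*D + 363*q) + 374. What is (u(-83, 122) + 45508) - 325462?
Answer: -245420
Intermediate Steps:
u(D, q) = 374 + 363*q + D*q (u(D, q) = (D*q + 363*q) + 374 = (363*q + D*q) + 374 = 374 + 363*q + D*q)
(u(-83, 122) + 45508) - 325462 = ((374 + 363*122 - 83*122) + 45508) - 325462 = ((374 + 44286 - 10126) + 45508) - 325462 = (34534 + 45508) - 325462 = 80042 - 325462 = -245420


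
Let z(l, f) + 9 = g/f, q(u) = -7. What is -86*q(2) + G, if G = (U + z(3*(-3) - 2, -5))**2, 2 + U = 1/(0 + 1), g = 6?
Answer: 18186/25 ≈ 727.44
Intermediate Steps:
z(l, f) = -9 + 6/f
U = -1 (U = -2 + 1/(0 + 1) = -2 + 1/1 = -2 + 1 = -1)
G = 3136/25 (G = (-1 + (-9 + 6/(-5)))**2 = (-1 + (-9 + 6*(-1/5)))**2 = (-1 + (-9 - 6/5))**2 = (-1 - 51/5)**2 = (-56/5)**2 = 3136/25 ≈ 125.44)
-86*q(2) + G = -86*(-7) + 3136/25 = 602 + 3136/25 = 18186/25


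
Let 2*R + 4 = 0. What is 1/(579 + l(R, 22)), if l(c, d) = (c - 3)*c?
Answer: 1/589 ≈ 0.0016978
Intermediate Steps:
R = -2 (R = -2 + (1/2)*0 = -2 + 0 = -2)
l(c, d) = c*(-3 + c) (l(c, d) = (-3 + c)*c = c*(-3 + c))
1/(579 + l(R, 22)) = 1/(579 - 2*(-3 - 2)) = 1/(579 - 2*(-5)) = 1/(579 + 10) = 1/589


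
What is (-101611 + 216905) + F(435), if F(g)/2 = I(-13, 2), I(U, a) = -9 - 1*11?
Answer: 115254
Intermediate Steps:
I(U, a) = -20 (I(U, a) = -9 - 11 = -20)
F(g) = -40 (F(g) = 2*(-20) = -40)
(-101611 + 216905) + F(435) = (-101611 + 216905) - 40 = 115294 - 40 = 115254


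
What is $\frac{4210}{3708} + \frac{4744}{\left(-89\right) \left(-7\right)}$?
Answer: $\frac{10106791}{1155042} \approx 8.7502$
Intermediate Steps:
$\frac{4210}{3708} + \frac{4744}{\left(-89\right) \left(-7\right)} = 4210 \cdot \frac{1}{3708} + \frac{4744}{623} = \frac{2105}{1854} + 4744 \cdot \frac{1}{623} = \frac{2105}{1854} + \frac{4744}{623} = \frac{10106791}{1155042}$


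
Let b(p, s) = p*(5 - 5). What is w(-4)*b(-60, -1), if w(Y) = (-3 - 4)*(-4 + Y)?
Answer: 0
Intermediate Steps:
w(Y) = 28 - 7*Y (w(Y) = -7*(-4 + Y) = 28 - 7*Y)
b(p, s) = 0 (b(p, s) = p*0 = 0)
w(-4)*b(-60, -1) = (28 - 7*(-4))*0 = (28 + 28)*0 = 56*0 = 0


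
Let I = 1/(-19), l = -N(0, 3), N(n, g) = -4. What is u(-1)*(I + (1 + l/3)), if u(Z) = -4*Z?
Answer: 520/57 ≈ 9.1228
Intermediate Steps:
l = 4 (l = -1*(-4) = 4)
I = -1/19 ≈ -0.052632
u(-1)*(I + (1 + l/3)) = (-4*(-1))*(-1/19 + (1 + 4/3)) = 4*(-1/19 + (1 + (⅓)*4)) = 4*(-1/19 + (1 + 4/3)) = 4*(-1/19 + 7/3) = 4*(130/57) = 520/57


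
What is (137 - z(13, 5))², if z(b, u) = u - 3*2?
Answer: 19044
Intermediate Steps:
z(b, u) = -6 + u (z(b, u) = u - 6 = -6 + u)
(137 - z(13, 5))² = (137 - (-6 + 5))² = (137 - 1*(-1))² = (137 + 1)² = 138² = 19044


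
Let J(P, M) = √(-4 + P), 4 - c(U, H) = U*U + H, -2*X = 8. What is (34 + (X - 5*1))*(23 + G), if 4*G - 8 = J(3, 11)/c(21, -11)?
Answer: 625 - 25*I/1704 ≈ 625.0 - 0.014671*I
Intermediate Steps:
X = -4 (X = -½*8 = -4)
c(U, H) = 4 - H - U² (c(U, H) = 4 - (U*U + H) = 4 - (U² + H) = 4 - (H + U²) = 4 + (-H - U²) = 4 - H - U²)
G = 2 - I/1704 (G = 2 + (√(-4 + 3)/(4 - 1*(-11) - 1*21²))/4 = 2 + (√(-1)/(4 + 11 - 1*441))/4 = 2 + (I/(4 + 11 - 441))/4 = 2 + (I/(-426))/4 = 2 + (I*(-1/426))/4 = 2 + (-I/426)/4 = 2 - I/1704 ≈ 2.0 - 0.00058685*I)
(34 + (X - 5*1))*(23 + G) = (34 + (-4 - 5*1))*(23 + (2 - I/1704)) = (34 + (-4 - 5))*(25 - I/1704) = (34 - 9)*(25 - I/1704) = 25*(25 - I/1704) = 625 - 25*I/1704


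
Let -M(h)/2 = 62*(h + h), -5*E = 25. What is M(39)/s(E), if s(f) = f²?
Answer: -9672/25 ≈ -386.88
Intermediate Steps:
E = -5 (E = -⅕*25 = -5)
M(h) = -248*h (M(h) = -124*(h + h) = -124*2*h = -248*h)
M(39)/s(E) = (-248*39)/((-5)²) = -9672/25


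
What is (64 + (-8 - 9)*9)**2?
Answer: 7921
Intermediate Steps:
(64 + (-8 - 9)*9)**2 = (64 - 17*9)**2 = (64 - 153)**2 = (-89)**2 = 7921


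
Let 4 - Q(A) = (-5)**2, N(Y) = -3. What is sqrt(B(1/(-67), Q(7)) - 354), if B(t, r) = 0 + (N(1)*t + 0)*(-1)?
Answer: I*sqrt(1589307)/67 ≈ 18.816*I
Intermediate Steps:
Q(A) = -21 (Q(A) = 4 - 1*(-5)**2 = 4 - 1*25 = 4 - 25 = -21)
B(t, r) = 3*t (B(t, r) = 0 + (-3*t + 0)*(-1) = 0 - 3*t*(-1) = 0 + 3*t = 3*t)
sqrt(B(1/(-67), Q(7)) - 354) = sqrt(3/(-67) - 354) = sqrt(3*(-1/67) - 354) = sqrt(-3/67 - 354) = sqrt(-23721/67) = I*sqrt(1589307)/67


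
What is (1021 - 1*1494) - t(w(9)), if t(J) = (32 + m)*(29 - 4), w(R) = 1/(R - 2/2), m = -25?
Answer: -648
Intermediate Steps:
w(R) = 1/(-1 + R) (w(R) = 1/(R - 2*½) = 1/(R - 1) = 1/(-1 + R))
t(J) = 175 (t(J) = (32 - 25)*(29 - 4) = 7*25 = 175)
(1021 - 1*1494) - t(w(9)) = (1021 - 1*1494) - 1*175 = (1021 - 1494) - 175 = -473 - 175 = -648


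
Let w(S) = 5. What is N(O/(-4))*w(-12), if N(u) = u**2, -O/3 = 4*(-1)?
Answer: 45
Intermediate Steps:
O = 12 (O = -12*(-1) = -3*(-4) = 12)
N(O/(-4))*w(-12) = (12/(-4))**2*5 = (12*(-1/4))**2*5 = (-3)**2*5 = 9*5 = 45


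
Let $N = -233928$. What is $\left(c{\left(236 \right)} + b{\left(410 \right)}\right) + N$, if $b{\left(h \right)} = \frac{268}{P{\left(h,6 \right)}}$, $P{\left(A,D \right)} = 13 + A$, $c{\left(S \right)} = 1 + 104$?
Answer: $- \frac{98906861}{423} \approx -2.3382 \cdot 10^{5}$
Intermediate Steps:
$c{\left(S \right)} = 105$
$b{\left(h \right)} = \frac{268}{13 + h}$
$\left(c{\left(236 \right)} + b{\left(410 \right)}\right) + N = \left(105 + \frac{268}{13 + 410}\right) - 233928 = \left(105 + \frac{268}{423}\right) - 233928 = \frac{44683}{423} - 233928 = - \frac{98906861}{423}$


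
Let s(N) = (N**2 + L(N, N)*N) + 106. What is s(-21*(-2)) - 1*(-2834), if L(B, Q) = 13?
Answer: 5250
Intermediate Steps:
s(N) = 106 + N**2 + 13*N (s(N) = (N**2 + 13*N) + 106 = 106 + N**2 + 13*N)
s(-21*(-2)) - 1*(-2834) = (106 + (-21*(-2))**2 + 13*(-21*(-2))) - 1*(-2834) = (106 + 42**2 + 13*42) + 2834 = (106 + 1764 + 546) + 2834 = 2416 + 2834 = 5250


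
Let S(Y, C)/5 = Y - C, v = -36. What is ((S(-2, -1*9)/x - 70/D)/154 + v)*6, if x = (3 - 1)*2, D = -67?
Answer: -635643/2948 ≈ -215.62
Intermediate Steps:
S(Y, C) = -5*C + 5*Y (S(Y, C) = 5*(Y - C) = -5*C + 5*Y)
x = 4 (x = 2*2 = 4)
((S(-2, -1*9)/x - 70/D)/154 + v)*6 = (((-(-5)*9 + 5*(-2))/4 - 70/(-67))/154 - 36)*6 = (((-5*(-9) - 10)*(¼) - 70*(-1/67))*(1/154) - 36)*6 = (((45 - 10)*(¼) + 70/67)*(1/154) - 36)*6 = ((35*(¼) + 70/67)*(1/154) - 36)*6 = ((35/4 + 70/67)*(1/154) - 36)*6 = ((2625/268)*(1/154) - 36)*6 = (375/5896 - 36)*6 = -211881/5896*6 = -635643/2948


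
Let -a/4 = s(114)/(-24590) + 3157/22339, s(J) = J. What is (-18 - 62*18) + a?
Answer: -311612345638/274658005 ≈ -1134.5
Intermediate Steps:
a = -150167968/274658005 (a = -4*(114/(-24590) + 3157/22339) = -4*(114*(-1/24590) + 3157*(1/22339)) = -4*(-57/12295 + 3157/22339) = -4*37541992/274658005 = -150167968/274658005 ≈ -0.54675)
(-18 - 62*18) + a = (-18 - 62*18) - 150167968/274658005 = (-18 - 1116) - 150167968/274658005 = -1134 - 150167968/274658005 = -311612345638/274658005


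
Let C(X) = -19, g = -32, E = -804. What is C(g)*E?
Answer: 15276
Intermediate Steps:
C(g)*E = -19*(-804) = 15276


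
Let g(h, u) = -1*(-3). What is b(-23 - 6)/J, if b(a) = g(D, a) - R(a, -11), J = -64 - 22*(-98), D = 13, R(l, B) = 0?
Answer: 3/2092 ≈ 0.0014340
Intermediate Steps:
g(h, u) = 3
J = 2092 (J = -64 + 2156 = 2092)
b(a) = 3 (b(a) = 3 - 1*0 = 3 + 0 = 3)
b(-23 - 6)/J = 3/2092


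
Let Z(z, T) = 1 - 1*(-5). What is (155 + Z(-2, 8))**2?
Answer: 25921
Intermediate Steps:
Z(z, T) = 6 (Z(z, T) = 1 + 5 = 6)
(155 + Z(-2, 8))**2 = (155 + 6)**2 = 161**2 = 25921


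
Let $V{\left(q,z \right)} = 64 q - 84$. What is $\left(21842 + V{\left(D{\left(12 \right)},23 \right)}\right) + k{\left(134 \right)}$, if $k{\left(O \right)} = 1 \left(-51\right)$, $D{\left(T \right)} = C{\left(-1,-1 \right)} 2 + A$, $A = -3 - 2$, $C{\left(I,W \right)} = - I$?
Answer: $21515$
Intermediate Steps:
$A = -5$ ($A = -3 - 2 = -5$)
$D{\left(T \right)} = -3$ ($D{\left(T \right)} = \left(-1\right) \left(-1\right) 2 - 5 = 1 \cdot 2 - 5 = 2 - 5 = -3$)
$V{\left(q,z \right)} = -84 + 64 q$
$k{\left(O \right)} = -51$
$\left(21842 + V{\left(D{\left(12 \right)},23 \right)}\right) + k{\left(134 \right)} = \left(21842 + \left(-84 + 64 \left(-3\right)\right)\right) - 51 = \left(21842 - 276\right) - 51 = 21566 - 51 = 21515$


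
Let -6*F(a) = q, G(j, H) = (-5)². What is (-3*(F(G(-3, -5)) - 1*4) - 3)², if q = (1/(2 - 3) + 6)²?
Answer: 1849/4 ≈ 462.25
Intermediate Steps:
G(j, H) = 25
q = 25 (q = (1/(-1) + 6)² = (-1 + 6)² = 5² = 25)
F(a) = -25/6 (F(a) = -⅙*25 = -25/6)
(-3*(F(G(-3, -5)) - 1*4) - 3)² = (-3*(-25/6 - 1*4) - 3)² = (-3*(-25/6 - 4) - 3)² = (-3*(-49/6) - 3)² = (49/2 - 3)² = (43/2)² = 1849/4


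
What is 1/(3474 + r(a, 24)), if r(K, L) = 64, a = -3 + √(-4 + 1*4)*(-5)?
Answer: 1/3538 ≈ 0.00028265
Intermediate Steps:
a = -3 (a = -3 + √(-4 + 4)*(-5) = -3 + √0*(-5) = -3 + 0*(-5) = -3 + 0 = -3)
1/(3474 + r(a, 24)) = 1/(3474 + 64) = 1/3538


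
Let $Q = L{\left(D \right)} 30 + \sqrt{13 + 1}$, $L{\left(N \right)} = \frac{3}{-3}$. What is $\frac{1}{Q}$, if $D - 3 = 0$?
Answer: $- \frac{15}{443} - \frac{\sqrt{14}}{886} \approx -0.038083$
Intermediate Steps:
$D = 3$ ($D = 3 + 0 = 3$)
$L{\left(N \right)} = -1$ ($L{\left(N \right)} = 3 \left(- \frac{1}{3}\right) = -1$)
$Q = -30 + \sqrt{14}$ ($Q = \left(-1\right) 30 + \sqrt{13 + 1} = -30 + \sqrt{14} \approx -26.258$)
$\frac{1}{Q} = \frac{1}{-30 + \sqrt{14}}$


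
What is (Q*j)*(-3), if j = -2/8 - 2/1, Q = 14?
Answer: 189/2 ≈ 94.500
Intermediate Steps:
j = -9/4 (j = -2*⅛ - 2*1 = -¼ - 2 = -9/4 ≈ -2.2500)
(Q*j)*(-3) = (14*(-9/4))*(-3) = -63/2*(-3) = 189/2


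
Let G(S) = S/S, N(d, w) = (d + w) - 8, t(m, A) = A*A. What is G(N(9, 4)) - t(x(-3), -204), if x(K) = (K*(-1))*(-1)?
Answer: -41615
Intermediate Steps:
x(K) = K (x(K) = -K*(-1) = K)
t(m, A) = A²
N(d, w) = -8 + d + w
G(S) = 1
G(N(9, 4)) - t(x(-3), -204) = 1 - 1*(-204)² = 1 - 1*41616 = 1 - 41616 = -41615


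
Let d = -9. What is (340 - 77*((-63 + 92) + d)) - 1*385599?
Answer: -386799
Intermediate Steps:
(340 - 77*((-63 + 92) + d)) - 1*385599 = (340 - 77*((-63 + 92) - 9)) - 1*385599 = (340 - 77*(29 - 9)) - 385599 = (340 - 77*20) - 385599 = (340 - 1540) - 385599 = -1200 - 385599 = -386799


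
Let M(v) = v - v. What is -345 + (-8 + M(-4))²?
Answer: -281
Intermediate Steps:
M(v) = 0
-345 + (-8 + M(-4))² = -345 + (-8 + 0)² = -345 + (-8)² = -345 + 64 = -281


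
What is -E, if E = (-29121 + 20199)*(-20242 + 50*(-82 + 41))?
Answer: -198889224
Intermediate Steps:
E = 198889224 (E = -8922*(-20242 + 50*(-41)) = -8922*(-20242 - 2050) = -8922*(-22292) = 198889224)
-E = -1*198889224 = -198889224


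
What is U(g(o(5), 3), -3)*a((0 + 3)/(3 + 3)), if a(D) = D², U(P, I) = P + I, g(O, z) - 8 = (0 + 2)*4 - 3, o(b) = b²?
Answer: 5/2 ≈ 2.5000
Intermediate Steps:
g(O, z) = 13 (g(O, z) = 8 + ((0 + 2)*4 - 3) = 8 + (2*4 - 3) = 8 + (8 - 3) = 8 + 5 = 13)
U(P, I) = I + P
U(g(o(5), 3), -3)*a((0 + 3)/(3 + 3)) = (-3 + 13)*((0 + 3)/(3 + 3))² = 10*(3/6)² = 10*(3*(⅙))² = 10*(½)² = 10*(¼) = 5/2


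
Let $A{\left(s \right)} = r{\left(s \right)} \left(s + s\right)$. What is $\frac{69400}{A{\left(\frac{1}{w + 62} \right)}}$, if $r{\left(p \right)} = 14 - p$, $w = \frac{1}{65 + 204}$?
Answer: $\frac{9653159722700}{62740753} \approx 1.5386 \cdot 10^{5}$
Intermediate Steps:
$w = \frac{1}{269} \approx 0.0037175$
$A{\left(s \right)} = 2 s \left(14 - s\right)$ ($A{\left(s \right)} = \left(14 - s\right) \left(s + s\right) = \left(14 - s\right) 2 s = 2 s \left(14 - s\right)$)
$\frac{69400}{A{\left(\frac{1}{w + 62} \right)}} = \frac{69400}{2 \frac{1}{\frac{1}{269} + 62} \left(14 - \frac{1}{\frac{1}{269} + 62}\right)} = \frac{69400}{2 \frac{1}{\frac{16679}{269}} \left(14 - \frac{1}{\frac{16679}{269}}\right)} = \frac{69400}{2 \cdot \frac{269}{16679} \left(14 - \frac{269}{16679}\right)} = \frac{69400}{2 \cdot \frac{269}{16679} \cdot \frac{233237}{16679}} = \frac{69400}{\frac{125481506}{278189041}} = 69400 \cdot \frac{278189041}{125481506} = \frac{9653159722700}{62740753}$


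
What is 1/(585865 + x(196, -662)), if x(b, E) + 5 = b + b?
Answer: 1/586252 ≈ 1.7058e-6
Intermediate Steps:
x(b, E) = -5 + 2*b (x(b, E) = -5 + (b + b) = -5 + 2*b)
1/(585865 + x(196, -662)) = 1/(585865 + (-5 + 2*196)) = 1/(585865 + (-5 + 392)) = 1/(585865 + 387) = 1/586252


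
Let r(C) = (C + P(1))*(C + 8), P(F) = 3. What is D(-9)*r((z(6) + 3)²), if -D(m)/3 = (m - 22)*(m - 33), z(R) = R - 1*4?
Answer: -3609144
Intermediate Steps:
z(R) = -4 + R (z(R) = R - 4 = -4 + R)
r(C) = (3 + C)*(8 + C) (r(C) = (C + 3)*(C + 8) = (3 + C)*(8 + C))
D(m) = -3*(-33 + m)*(-22 + m) (D(m) = -3*(m - 22)*(m - 33) = -3*(-22 + m)*(-33 + m) = -3*(-33 + m)*(-22 + m))
D(-9)*r((z(6) + 3)²) = (-2178 - 3*(-9)² + 165*(-9))*(24 + (((-4 + 6) + 3)²)² + 11*((-4 + 6) + 3)²) = (-2178 - 3*81 - 1485)*(24 + ((2 + 3)²)² + 11*(2 + 3)²) = (-2178 - 243 - 1485)*(24 + (5²)² + 11*5²) = -3906*(24 + 25² + 11*25) = -3906*(24 + 625 + 275) = -3906*924 = -3609144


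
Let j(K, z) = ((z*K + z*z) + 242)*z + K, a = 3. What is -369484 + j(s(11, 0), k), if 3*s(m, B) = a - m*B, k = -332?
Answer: -36933971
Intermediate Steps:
s(m, B) = 1 - B*m/3 (s(m, B) = (3 - m*B)/3 = (3 - B*m)/3 = 1 - B*m/3)
j(K, z) = K + z*(242 + z² + K*z) (j(K, z) = ((K*z + z²) + 242)*z + K = ((z² + K*z) + 242)*z + K = (242 + z² + K*z)*z + K = z*(242 + z² + K*z) + K = K + z*(242 + z² + K*z))
-369484 + j(s(11, 0), k) = -369484 + ((1 - ⅓*0*11) + (-332)³ + 242*(-332) + (1 - ⅓*0*11)*(-332)²) = -369484 + ((1 + 0) - 36594368 - 80344 + (1 + 0)*110224) = -369484 + (1 - 36594368 - 80344 + 1*110224) = -369484 + (1 - 36594368 - 80344 + 110224) = -369484 - 36564487 = -36933971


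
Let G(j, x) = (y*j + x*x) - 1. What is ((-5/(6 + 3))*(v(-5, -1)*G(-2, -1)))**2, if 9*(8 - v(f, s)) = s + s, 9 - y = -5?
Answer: 107329600/6561 ≈ 16359.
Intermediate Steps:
y = 14 (y = 9 - 1*(-5) = 9 + 5 = 14)
G(j, x) = -1 + x**2 + 14*j (G(j, x) = (14*j + x*x) - 1 = (14*j + x**2) - 1 = (x**2 + 14*j) - 1 = -1 + x**2 + 14*j)
v(f, s) = 8 - 2*s/9 (v(f, s) = 8 - (s + s)/9 = 8 - 2*s/9)
((-5/(6 + 3))*(v(-5, -1)*G(-2, -1)))**2 = ((-5/(6 + 3))*((8 - 2/9*(-1))*(-1 + (-1)**2 + 14*(-2))))**2 = ((-5/9)*((8 + 2/9)*(-1 + 1 - 28)))**2 = (((1/9)*(-5))*((74/9)*(-28)))**2 = (-5/9*(-2072/9))**2 = (10360/81)**2 = 107329600/6561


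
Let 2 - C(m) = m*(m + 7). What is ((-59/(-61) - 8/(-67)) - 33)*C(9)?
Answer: 18521060/4087 ≈ 4531.7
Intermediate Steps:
C(m) = 2 - m*(7 + m) (C(m) = 2 - m*(m + 7) = 2 - m*(7 + m))
((-59/(-61) - 8/(-67)) - 33)*C(9) = ((-59/(-61) - 8/(-67)) - 33)*(2 - 1*9² - 7*9) = ((-59*(-1/61) - 8*(-1/67)) - 33)*(2 - 1*81 - 63) = ((59/61 + 8/67) - 33)*(2 - 81 - 63) = (4441/4087 - 33)*(-142) = -130430/4087*(-142) = 18521060/4087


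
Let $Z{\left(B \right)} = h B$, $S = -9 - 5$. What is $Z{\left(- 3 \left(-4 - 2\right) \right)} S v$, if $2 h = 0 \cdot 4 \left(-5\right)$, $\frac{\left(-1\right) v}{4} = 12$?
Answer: $0$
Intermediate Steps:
$v = -48$ ($v = \left(-4\right) 12 = -48$)
$S = -14$
$h = 0$ ($h = \frac{0 \cdot 4 \left(-5\right)}{2} = \frac{0 \left(-5\right)}{2} = \frac{1}{2} \cdot 0 = 0$)
$Z{\left(B \right)} = 0$ ($Z{\left(B \right)} = 0 B = 0$)
$Z{\left(- 3 \left(-4 - 2\right) \right)} S v = 0 \left(-14\right) \left(-48\right) = 0 \left(-48\right) = 0$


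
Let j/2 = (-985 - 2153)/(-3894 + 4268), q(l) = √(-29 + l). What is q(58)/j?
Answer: -187*√29/3138 ≈ -0.32091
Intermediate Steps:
j = -3138/187 (j = 2*((-985 - 2153)/(-3894 + 4268)) = 2*(-3138/374) = 2*(-3138*1/374) = 2*(-1569/187) = -3138/187 ≈ -16.781)
q(58)/j = √(-29 + 58)/(-3138/187) = √29*(-187/3138) = -187*√29/3138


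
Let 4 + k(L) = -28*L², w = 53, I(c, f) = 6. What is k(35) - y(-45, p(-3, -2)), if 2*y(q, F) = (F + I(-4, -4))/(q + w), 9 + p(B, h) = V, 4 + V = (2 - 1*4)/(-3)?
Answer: -1646573/48 ≈ -34304.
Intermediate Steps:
V = -10/3 (V = -4 + (2 - 1*4)/(-3) = -4 + (2 - 4)*(-⅓) = -4 - 2*(-⅓) = -4 + ⅔ = -10/3 ≈ -3.3333)
p(B, h) = -37/3 (p(B, h) = -9 - 10/3 = -37/3)
y(q, F) = (6 + F)/(2*(53 + q)) (y(q, F) = ((F + 6)/(q + 53))/2 = ((6 + F)/(53 + q))/2 = (6 + F)/(2*(53 + q)))
k(L) = -4 - 28*L²
k(35) - y(-45, p(-3, -2)) = (-4 - 28*35²) - (6 - 37/3)/(2*(53 - 45)) = (-4 - 28*1225) - (-19)/(2*8*3) = (-4 - 34300) - (-19)/(2*8*3) = -34304 - 1*(-19/48) = -34304 + 19/48 = -1646573/48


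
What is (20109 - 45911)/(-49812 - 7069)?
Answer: 25802/56881 ≈ 0.45361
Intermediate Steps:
(20109 - 45911)/(-49812 - 7069) = -25802/(-56881) = -25802*(-1/56881) = 25802/56881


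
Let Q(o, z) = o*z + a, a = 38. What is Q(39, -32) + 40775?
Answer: 39565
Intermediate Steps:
Q(o, z) = 38 + o*z (Q(o, z) = o*z + 38 = 38 + o*z)
Q(39, -32) + 40775 = (38 + 39*(-32)) + 40775 = (38 - 1248) + 40775 = -1210 + 40775 = 39565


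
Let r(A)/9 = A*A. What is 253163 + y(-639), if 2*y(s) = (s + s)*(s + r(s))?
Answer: -2347592587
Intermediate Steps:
r(A) = 9*A² (r(A) = 9*(A*A) = 9*A²)
y(s) = s*(s + 9*s²) (y(s) = ((s + s)*(s + 9*s²))/2 = ((2*s)*(s + 9*s²))/2 = (2*s*(s + 9*s²))/2 = s*(s + 9*s²))
253163 + y(-639) = 253163 + (-639)²*(1 + 9*(-639)) = 253163 + 408321*(1 - 5751) = 253163 + 408321*(-5750) = 253163 - 2347845750 = -2347592587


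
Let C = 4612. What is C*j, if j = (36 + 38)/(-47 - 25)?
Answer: -42661/9 ≈ -4740.1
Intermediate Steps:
j = -37/36 (j = 74/(-72) = 74*(-1/72) = -37/36 ≈ -1.0278)
C*j = 4612*(-37/36) = -42661/9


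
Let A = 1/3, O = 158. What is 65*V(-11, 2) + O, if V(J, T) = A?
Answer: 539/3 ≈ 179.67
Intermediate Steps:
A = ⅓ ≈ 0.33333
V(J, T) = ⅓
65*V(-11, 2) + O = 65*(⅓) + 158 = 65/3 + 158 = 539/3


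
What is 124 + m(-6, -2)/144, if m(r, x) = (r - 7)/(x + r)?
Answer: 142861/1152 ≈ 124.01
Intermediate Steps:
m(r, x) = (-7 + r)/(r + x)
124 + m(-6, -2)/144 = 124 + ((-7 - 6)/(-6 - 2))/144 = 124 + (-13/(-8))*(1/144) = 124 - 1/8*(-13)*(1/144) = 124 + (13/8)*(1/144) = 124 + 13/1152 = 142861/1152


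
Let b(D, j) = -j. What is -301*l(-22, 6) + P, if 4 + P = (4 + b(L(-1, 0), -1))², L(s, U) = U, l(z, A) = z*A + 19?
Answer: 34034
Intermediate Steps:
l(z, A) = 19 + A*z (l(z, A) = A*z + 19 = 19 + A*z)
P = 21 (P = -4 + (4 - 1*(-1))² = -4 + (4 + 1)² = -4 + 5² = -4 + 25 = 21)
-301*l(-22, 6) + P = -301*(19 + 6*(-22)) + 21 = -301*(19 - 132) + 21 = -301*(-113) + 21 = 34013 + 21 = 34034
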